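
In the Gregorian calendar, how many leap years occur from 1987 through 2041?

Years divisible by 4: 1988, 1992, …, 2040 — 14 in all.
2000 is divisible by 400, so still leap.
No century exceptions apply. Count: 14.

14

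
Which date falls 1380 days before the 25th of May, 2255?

the 14th of August, 2251

Count 1380 days before May 25, 2255:
Day-of-year of August 14, 2251: 226.
Day-of-year of May 25, 2255: 145.
2251 has 365 days, so 365 − 226 = 139 days remain in 2251.
Full years: 2252: 366; 2253: 365; 2254: 365. Sum = 1096.
Total: 139 + 1096 + 145 = 1380 days.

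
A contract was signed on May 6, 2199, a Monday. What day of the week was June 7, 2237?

Day-of-year of May 6, 2199: 126.
Day-of-year of June 7, 2237: 158.
2199 has 365 days, so 365 − 126 = 239 days remain in 2199.
Full years 2200–2236: 28 common + 9 leap = 28×365 + 9×366 = 13514 days.
Total: 239 + 13514 + 158 = 13911 days.
13911 mod 7 = 2, so 2 days after Monday is Wednesday.

Wednesday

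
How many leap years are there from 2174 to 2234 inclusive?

14

Years divisible by 4: 2176, 2180, …, 2232 — 15 in all.
Of these, 2200 is divisible by 100 but not 400, so not leap.
Leap years: 15 − 1 = 14.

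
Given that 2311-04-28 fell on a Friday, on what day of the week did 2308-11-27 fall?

Count forward from the earlier date (November 27, 2308) to the later (April 28, 2311):
November 27, 2308 → November 27, 2309: 365 days.
November 27, 2309 → November 27, 2310: 365 days.
November 2310: 30 − 27 = 3 days remain.
Then December (31), January (31), February 2311 (28), March (31): 31 + 31 + 28 + 31 = 121 days.
April 1–28, 2311: 28 days.
Residual: 152 days.
Total: 882 days.
882 is a multiple of 7, so 2308-11-27 falls on the same weekday: Friday.

Friday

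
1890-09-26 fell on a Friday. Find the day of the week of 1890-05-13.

Count forward from the earlier date (May 13, 1890) to the later (September 26, 1890):
May 1890: 31 − 13 = 18 days remain.
Then June (30), July (31), August (31): 30 + 31 + 31 = 92 days.
September 1–26, 1890: 26 days.
Total: 18 + 92 + 26 = 136 days.
136 mod 7 = 3, so 3 days before Friday is Tuesday.

Tuesday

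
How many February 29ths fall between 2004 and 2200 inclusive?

48

Years divisible by 4: 2004, 2008, …, 2200 — 50 in all.
Of these, 2100, 2200 are divisible by 100 but not 400, so not leap.
Leap years: 50 − 2 = 48.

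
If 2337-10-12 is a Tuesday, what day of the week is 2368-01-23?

Day-of-year of October 12, 2337: 285.
Day-of-year of January 23, 2368: 23.
2337 has 365 days, so 365 − 285 = 80 days remain in 2337.
Full years 2338–2367: 23 common + 7 leap = 23×365 + 7×366 = 10957 days.
Total: 80 + 10957 + 23 = 11060 days.
11060 is a multiple of 7, so 2368-01-23 falls on the same weekday: Tuesday.

Tuesday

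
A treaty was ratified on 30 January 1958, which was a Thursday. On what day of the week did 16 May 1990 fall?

Wednesday

From January 30, 1958 to January 30, 1990: 32 years, of which 8 contain a Feb 29 — 24×365 + 8×366 = 11688 days.
January 1990: 31 − 30 = 1 day remains.
Then February 1990 (28), March (31), April (30): 28 + 31 + 30 = 89 days.
May 1–16, 1990: 16 days.
Residual: 106 days.
Total: 11794 days.
11794 mod 7 = 6, so 6 days after Thursday is Wednesday.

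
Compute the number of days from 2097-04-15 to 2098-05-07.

387

April 15, 2097 → April 15, 2098: 365 days.
April 2098: 30 − 15 = 15 days remain.
May 1–7, 2098: 7 days.
Residual: 22 days.
Total: 387 days.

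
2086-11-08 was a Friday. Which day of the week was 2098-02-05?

Wednesday

From November 8, 2086 to November 8, 2097: 11 years, of which 3 contain a Feb 29 — 8×365 + 3×366 = 4018 days.
November 2097: 30 − 8 = 22 days remain.
Then December (31), January (31): 31 + 31 = 62 days.
February 1–5, 2098: 5 days (2098 is not a leap year).
Residual: 89 days.
Total: 4107 days.
4107 mod 7 = 5, so 5 days after Friday is Wednesday.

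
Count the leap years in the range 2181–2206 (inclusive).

Years divisible by 4 in [2181, 2206]: 2184, 2188, 2192, 2196, 2200, 2204.
Of these, 2200 is divisible by 100 but not 400, so not leap.
Leap years: 6 − 1 = 5.

5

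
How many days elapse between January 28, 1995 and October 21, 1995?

January 1995: 31 − 28 = 3 days remain.
Then February 1995 (28), March (31), April (30), May (31), June (30), July (31), August (31), September (30): 28 + 31 + 30 + 31 + 30 + 31 + 31 + 30 = 242 days.
October 1–21, 1995: 21 days.
Total: 3 + 242 + 21 = 266 days.

266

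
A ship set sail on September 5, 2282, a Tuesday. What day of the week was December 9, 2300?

From September 5, 2282 to September 5, 2300: 18 years, of which 4 contain a Feb 29 — 14×365 + 4×366 = 6574 days.
(2300 is not a leap year (divisible by 100 but not 400).)
September 2300: 30 − 5 = 25 days remain.
Then October (31), November (30): 31 + 30 = 61 days.
December 1–9, 2300: 9 days.
Residual: 95 days.
Total: 6669 days.
6669 mod 7 = 5, so 5 days after Tuesday is Sunday.

Sunday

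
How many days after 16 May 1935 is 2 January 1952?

6075

From May 16, 1935 to May 16, 1951: 16 years, of which 4 contain a Feb 29 — 12×365 + 4×366 = 5844 days.
May 1951: 31 − 16 = 15 days remain.
Then June (30), July (31), August (31), September (30), October (31), November (30), December (31): 30 + 31 + 31 + 30 + 31 + 30 + 31 = 214 days.
January 1–2, 1952: 2 days.
Residual: 231 days.
Total: 6075 days.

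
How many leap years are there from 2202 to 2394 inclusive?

47

Years divisible by 4: 2204, 2208, …, 2392 — 48 in all.
Of these, 2300 is divisible by 100 but not 400, so not leap.
Leap years: 48 − 1 = 47.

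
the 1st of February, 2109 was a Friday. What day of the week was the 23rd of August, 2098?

Saturday

Count forward from the earlier date (August 23, 2098) to the later (February 1, 2109):
From August 23, 2098 to August 23, 2108: 10 years, of which 2 contain a Feb 29 — 8×365 + 2×366 = 3652 days.
(2100 is not a leap year (divisible by 100 but not 400).)
August 2108: 31 − 23 = 8 days remain.
Then September (30), October (31), November (30), December (31), January (31): 30 + 31 + 30 + 31 + 31 = 153 days.
February 1, 2109: 1 day (2109 is not a leap year).
Residual: 162 days.
Total: 3814 days.
3814 mod 7 = 6, so 6 days before Friday is Saturday.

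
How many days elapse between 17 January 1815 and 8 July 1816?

January 17, 1815 → January 17, 1816: 365 days.
January 1816: 31 − 17 = 14 days remain.
Then February 1816 (29), March (31), April (30), May (31), June (30): 29 + 31 + 30 + 31 + 30 = 151 days.
July 1–8, 1816: 8 days.
Residual: 173 days.
Total: 538 days.

538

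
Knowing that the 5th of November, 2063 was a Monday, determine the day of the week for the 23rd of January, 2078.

Sunday

Day-of-year of November 5, 2063: 309.
Day-of-year of January 23, 2078: 23.
2063 has 365 days, so 365 − 309 = 56 days remain in 2063.
Full years 2064–2077: 10 common + 4 leap = 10×365 + 4×366 = 5114 days.
Total: 56 + 5114 + 23 = 5193 days.
5193 mod 7 = 6, so 6 days after Monday is Sunday.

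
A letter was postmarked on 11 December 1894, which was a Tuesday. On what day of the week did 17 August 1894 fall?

Friday

Count forward from the earlier date (August 17, 1894) to the later (December 11, 1894):
August 1894: 31 − 17 = 14 days remain.
Then September (30), October (31), November (30): 30 + 31 + 30 = 91 days.
December 1–11, 1894: 11 days.
Total: 14 + 91 + 11 = 116 days.
116 mod 7 = 4, so 4 days before Tuesday is Friday.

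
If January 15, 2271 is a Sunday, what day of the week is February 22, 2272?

Day-of-year of January 15, 2271: 15.
Day-of-year of February 22, 2272: 53.
2271 has 365 days, so 365 − 15 = 350 days remain in 2271.
Total: 350 + 53 = 403 days.
403 mod 7 = 4, so 4 days after Sunday is Thursday.

Thursday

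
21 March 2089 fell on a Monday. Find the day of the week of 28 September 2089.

Wednesday

March 2089: 31 − 21 = 10 days remain.
Then April (30), May (31), June (30), July (31), August (31): 30 + 31 + 30 + 31 + 31 = 153 days.
September 1–28, 2089: 28 days.
Total: 10 + 153 + 28 = 191 days.
191 mod 7 = 2, so 2 days after Monday is Wednesday.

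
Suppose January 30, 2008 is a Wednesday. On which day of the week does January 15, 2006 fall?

Count forward from the earlier date (January 15, 2006) to the later (January 30, 2008):
January 2006: 31 − 15 = 16 days remain.
Then 23 full months totalling 699 days.
January 1–30, 2008: 30 days.
Total: 16 + 699 + 30 = 745 days.
745 mod 7 = 3, so 3 days before Wednesday is Sunday.

Sunday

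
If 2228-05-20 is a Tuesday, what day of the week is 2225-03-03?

Count forward from the earlier date (March 3, 2225) to the later (May 20, 2228):
Day-of-year of March 3, 2225: 62.
Day-of-year of May 20, 2228: 141.
2225 has 365 days, so 365 − 62 = 303 days remain in 2225.
Full years: 2226: 365; 2227: 365. Sum = 730.
Total: 303 + 730 + 141 = 1174 days.
1174 mod 7 = 5, so 5 days before Tuesday is Thursday.

Thursday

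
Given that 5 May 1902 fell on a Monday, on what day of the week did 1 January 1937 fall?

Friday

From May 5, 1902 to May 5, 1936: 34 years, of which 9 contain a Feb 29 — 25×365 + 9×366 = 12419 days.
May 1936: 31 − 5 = 26 days remain.
Then June (30), July (31), August (31), September (30), October (31), November (30), December (31): 30 + 31 + 31 + 30 + 31 + 30 + 31 = 214 days.
January 1, 1937: 1 day.
Residual: 241 days.
Total: 12660 days.
12660 mod 7 = 4, so 4 days after Monday is Friday.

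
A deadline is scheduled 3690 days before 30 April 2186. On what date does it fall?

23 March 2176

Count 3690 days before April 30, 2186:
From March 23, 2176 to March 23, 2186: 10 years, of which 2 contain a Feb 29 — 8×365 + 2×366 = 3652 days.
March 2186: 31 − 23 = 8 days remain.
April 1–30, 2186: 30 days.
Residual: 38 days.
Total: 3690 days.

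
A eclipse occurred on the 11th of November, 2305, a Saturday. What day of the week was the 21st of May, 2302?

Wednesday

Count forward from the earlier date (May 21, 2302) to the later (November 11, 2305):
Day-of-year of May 21, 2302: 141.
Day-of-year of November 11, 2305: 315.
2302 has 365 days, so 365 − 141 = 224 days remain in 2302.
Full years: 2303: 365; 2304: 366. Sum = 731.
Total: 224 + 731 + 315 = 1270 days.
1270 mod 7 = 3, so 3 days before Saturday is Wednesday.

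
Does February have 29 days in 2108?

2108 is a leap year.

Yes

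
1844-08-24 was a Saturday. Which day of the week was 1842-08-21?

Sunday

Count forward from the earlier date (August 21, 1842) to the later (August 24, 1844):
August 1842: 31 − 21 = 10 days remain.
Then 23 full months totalling 700 days.
August 1–24, 1844: 24 days.
Total: 10 + 700 + 24 = 734 days.
734 mod 7 = 6, so 6 days before Saturday is Sunday.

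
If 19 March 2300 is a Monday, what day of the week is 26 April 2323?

Day-of-year of March 19, 2300: 78.
Day-of-year of April 26, 2323: 116.
2300 has 365 days, so 365 − 78 = 287 days remain in 2300.
Full years 2301–2322: 17 common + 5 leap = 17×365 + 5×366 = 8035 days.
Total: 287 + 8035 + 116 = 8438 days.
8438 mod 7 = 3, so 3 days after Monday is Thursday.

Thursday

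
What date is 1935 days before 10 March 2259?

21 November 2253

Count 1935 days before March 10, 2259:
Day-of-year of November 21, 2253: 325.
Day-of-year of March 10, 2259: 69.
2253 has 365 days, so 365 − 325 = 40 days remain in 2253.
Full years: 2254: 365; 2255: 365; 2256: 366; 2257: 365; 2258: 365. Sum = 1826.
Total: 40 + 1826 + 69 = 1935 days.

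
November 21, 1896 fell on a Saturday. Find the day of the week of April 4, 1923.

Wednesday

From November 21, 1896 to November 21, 1922: 26 years, of which 5 contain a Feb 29 — 21×365 + 5×366 = 9495 days.
(1900 is not a leap year (divisible by 100 but not 400).)
November 1922: 30 − 21 = 9 days remain.
Then December (31), January (31), February 1923 (28), March (31): 31 + 31 + 28 + 31 = 121 days.
April 1–4, 1923: 4 days.
Residual: 134 days.
Total: 9629 days.
9629 mod 7 = 4, so 4 days after Saturday is Wednesday.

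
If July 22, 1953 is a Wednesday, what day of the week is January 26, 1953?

Monday

Count forward from the earlier date (January 26, 1953) to the later (July 22, 1953):
January 1953: 31 − 26 = 5 days remain.
Then February 1953 (28), March (31), April (30), May (31), June (30): 28 + 31 + 30 + 31 + 30 = 150 days.
July 1–22, 1953: 22 days.
Total: 5 + 150 + 22 = 177 days.
177 mod 7 = 2, so 2 days before Wednesday is Monday.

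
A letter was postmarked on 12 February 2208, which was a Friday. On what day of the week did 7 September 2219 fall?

Tuesday

From February 12, 2208 to February 12, 2219: 11 years, of which 3 contain a Feb 29 — 8×365 + 3×366 = 4018 days.
February 2219: 28 − 12 = 16 days remain (2219 is not a leap year, so February has 28 days).
Then March (31), April (30), May (31), June (30), July (31), August (31): 31 + 30 + 31 + 30 + 31 + 31 = 184 days.
September 1–7, 2219: 7 days.
Residual: 207 days.
Total: 4225 days.
4225 mod 7 = 4, so 4 days after Friday is Tuesday.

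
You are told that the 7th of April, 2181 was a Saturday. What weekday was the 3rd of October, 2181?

Wednesday

April 2181: 30 − 7 = 23 days remain.
Then May (31), June (30), July (31), August (31), September (30): 31 + 30 + 31 + 31 + 30 = 153 days.
October 1–3, 2181: 3 days.
Total: 23 + 153 + 3 = 179 days.
179 mod 7 = 4, so 4 days after Saturday is Wednesday.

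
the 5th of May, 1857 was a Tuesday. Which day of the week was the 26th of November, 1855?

Count forward from the earlier date (November 26, 1855) to the later (May 5, 1857):
November 1855: 30 − 26 = 4 days remain.
Then 17 full months totalling 517 days.
May 1–5, 1857: 5 days.
Total: 4 + 517 + 5 = 526 days.
526 mod 7 = 1, so 1 day before Tuesday is Monday.

Monday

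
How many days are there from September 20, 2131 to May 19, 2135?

Day-of-year of September 20, 2131: 263.
Day-of-year of May 19, 2135: 139.
2131 has 365 days, so 365 − 263 = 102 days remain in 2131.
Full years: 2132: 366; 2133: 365; 2134: 365. Sum = 1096.
Total: 102 + 1096 + 139 = 1337 days.

1337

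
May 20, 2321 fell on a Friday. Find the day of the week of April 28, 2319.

Count forward from the earlier date (April 28, 2319) to the later (May 20, 2321):
April 28, 2319 → April 28, 2320: 366 days (2320 is a leap year).
April 28, 2320 → April 28, 2321: 365 days.
April 2321: 30 − 28 = 2 days remain.
May 1–20, 2321: 20 days.
Residual: 22 days.
Total: 753 days.
753 mod 7 = 4, so 4 days before Friday is Monday.

Monday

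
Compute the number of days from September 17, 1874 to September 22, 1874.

Within September 1874: 22 − 17 = 5 days.

5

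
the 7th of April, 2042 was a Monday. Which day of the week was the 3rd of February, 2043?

April 2042: 30 − 7 = 23 days remain.
Then 9 full months totalling 276 days.
February 1–3, 2043: 3 days (2043 is not a leap year).
Residual: 302 days.
Total: 302 days.
302 mod 7 = 1, so 1 day after Monday is Tuesday.

Tuesday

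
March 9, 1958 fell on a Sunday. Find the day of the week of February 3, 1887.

Thursday

Count forward from the earlier date (February 3, 1887) to the later (March 9, 1958):
Day-of-year of February 3, 1887: 34.
Day-of-year of March 9, 1958: 68.
1887 has 365 days, so 365 − 34 = 331 days remain in 1887.
Full years 1888–1957: 53 common + 17 leap = 53×365 + 17×366 = 25567 days.
Total: 331 + 25567 + 68 = 25966 days.
25966 mod 7 = 3, so 3 days before Sunday is Thursday.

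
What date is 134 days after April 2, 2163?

August 14, 2163

Count 134 days after April 2, 2163:
April 2163: 30 − 2 = 28 days remain.
Then May (31), June (30), July (31): 31 + 30 + 31 = 92 days.
August 1–14, 2163: 14 days.
Total: 28 + 92 + 14 = 134 days.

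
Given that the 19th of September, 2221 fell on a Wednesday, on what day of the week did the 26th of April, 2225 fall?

September 19, 2221 → September 19, 2222: 365 days.
September 19, 2222 → September 19, 2223: 365 days.
September 19, 2223 → September 19, 2224: 366 days (2224 is a leap year).
September 2224: 30 − 19 = 11 days remain.
Then October (31), November (30), December (31), January (31), February 2225 (28), March (31): 31 + 30 + 31 + 31 + 28 + 31 = 182 days.
April 1–26, 2225: 26 days.
Residual: 219 days.
Total: 1315 days.
1315 mod 7 = 6, so 6 days after Wednesday is Tuesday.

Tuesday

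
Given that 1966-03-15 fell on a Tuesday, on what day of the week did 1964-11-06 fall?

Count forward from the earlier date (November 6, 1964) to the later (March 15, 1966):
November 1964: 30 − 6 = 24 days remain.
Then 15 full months totalling 455 days.
March 1–15, 1966: 15 days.
Total: 24 + 455 + 15 = 494 days.
494 mod 7 = 4, so 4 days before Tuesday is Friday.

Friday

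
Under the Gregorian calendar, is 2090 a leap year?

No

2090 is not a leap year.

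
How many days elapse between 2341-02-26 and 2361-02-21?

From February 26, 2341 to February 26, 2360: 19 years, of which 4 contain a Feb 29 — 15×365 + 4×366 = 6939 days.
February 2360: 29 − 26 = 3 days remain (2360 is a leap year, so February has 29 days).
Then 11 full months totalling 337 days.
February 1–21, 2361: 21 days (2361 is not a leap year).
Residual: 361 days.
Total: 7300 days.

7300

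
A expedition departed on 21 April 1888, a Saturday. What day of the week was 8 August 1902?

From April 21, 1888 to April 21, 1902: 14 years, of which 2 contain a Feb 29 — 12×365 + 2×366 = 5112 days.
(1900 is not a leap year (divisible by 100 but not 400).)
April 1902: 30 − 21 = 9 days remain.
Then May (31), June (30), July (31): 31 + 30 + 31 = 92 days.
August 1–8, 1902: 8 days.
Residual: 109 days.
Total: 5221 days.
5221 mod 7 = 6, so 6 days after Saturday is Friday.

Friday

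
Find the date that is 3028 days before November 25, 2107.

August 10, 2099

Count 3028 days before November 25, 2107:
Day-of-year of August 10, 2099: 222.
Day-of-year of November 25, 2107: 329.
2099 has 365 days, so 365 − 222 = 143 days remain in 2099.
Full years 2100–2106: 6 common + 1 leap = 6×365 + 1×366 = 2556 days.
Total: 143 + 2556 + 329 = 3028 days.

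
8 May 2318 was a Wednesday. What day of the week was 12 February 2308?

Count forward from the earlier date (February 12, 2308) to the later (May 8, 2318):
From February 12, 2308 to February 12, 2318: 10 years, of which 3 contain a Feb 29 — 7×365 + 3×366 = 3653 days.
February 2318: 28 − 12 = 16 days remain (2318 is not a leap year, so February has 28 days).
Then March (31), April (30): 31 + 30 = 61 days.
May 1–8, 2318: 8 days.
Residual: 85 days.
Total: 3738 days.
3738 is a multiple of 7, so 12 February 2308 falls on the same weekday: Wednesday.

Wednesday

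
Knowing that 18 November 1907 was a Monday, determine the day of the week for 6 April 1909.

November 18, 1907 → November 18, 1908: 366 days (1908 is a leap year).
November 1908: 30 − 18 = 12 days remain.
Then December (31), January (31), February 1909 (28), March (31): 31 + 31 + 28 + 31 = 121 days.
April 1–6, 1909: 6 days.
Residual: 139 days.
Total: 505 days.
505 mod 7 = 1, so 1 day after Monday is Tuesday.

Tuesday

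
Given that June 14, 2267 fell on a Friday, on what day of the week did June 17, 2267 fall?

Within June 2267: 17 − 14 = 3 days.
3 mod 7 = 3, so 3 days after Friday is Monday.

Monday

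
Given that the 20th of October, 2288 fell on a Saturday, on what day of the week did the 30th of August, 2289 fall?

Friday

Day-of-year of October 20, 2288: 294.
Day-of-year of August 30, 2289: 242.
2288 has 366 days, so 366 − 294 = 72 days remain in 2288.
Total: 72 + 242 = 314 days.
314 mod 7 = 6, so 6 days after Saturday is Friday.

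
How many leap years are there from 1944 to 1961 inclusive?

5

Years divisible by 4 in [1944, 1961]: 1944, 1948, 1952, 1956, 1960.
No century exceptions apply. Count: 5.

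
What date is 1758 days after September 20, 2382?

July 14, 2387

Count 1758 days after September 20, 2382:
Day-of-year of September 20, 2382: 263.
Day-of-year of July 14, 2387: 195.
2382 has 365 days, so 365 − 263 = 102 days remain in 2382.
Full years: 2383: 365; 2384: 366; 2385: 365; 2386: 365. Sum = 1461.
Total: 102 + 1461 + 195 = 1758 days.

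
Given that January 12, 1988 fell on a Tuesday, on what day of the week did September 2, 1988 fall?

January 1988: 31 − 12 = 19 days remain.
Then February 1988 (29), March (31), April (30), May (31), June (30), July (31), August (31): 29 + 31 + 30 + 31 + 30 + 31 + 31 = 213 days.
September 1–2, 1988: 2 days.
Total: 19 + 213 + 2 = 234 days.
234 mod 7 = 3, so 3 days after Tuesday is Friday.

Friday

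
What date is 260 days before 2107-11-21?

2107-03-06

Count 260 days before November 21, 2107:
March 2107: 31 − 6 = 25 days remain.
Then April (30), May (31), June (30), July (31), August (31), September (30), October (31): 30 + 31 + 30 + 31 + 31 + 30 + 31 = 214 days.
November 1–21, 2107: 21 days.
Total: 25 + 214 + 21 = 260 days.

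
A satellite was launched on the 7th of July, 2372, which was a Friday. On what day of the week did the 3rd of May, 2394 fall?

Day-of-year of July 7, 2372: 189.
Day-of-year of May 3, 2394: 123.
2372 has 366 days, so 366 − 189 = 177 days remain in 2372.
Full years 2373–2393: 16 common + 5 leap = 16×365 + 5×366 = 7670 days.
Total: 177 + 7670 + 123 = 7970 days.
7970 mod 7 = 4, so 4 days after Friday is Tuesday.

Tuesday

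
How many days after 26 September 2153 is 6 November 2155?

September 26, 2153 → September 26, 2154: 365 days.
September 26, 2154 → September 26, 2155: 365 days.
September 2155: 30 − 26 = 4 days remain.
Then October (31): 31 days.
November 1–6, 2155: 6 days.
Residual: 41 days.
Total: 771 days.

771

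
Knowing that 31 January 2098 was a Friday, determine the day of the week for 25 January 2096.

Count forward from the earlier date (January 25, 2096) to the later (January 31, 2098):
January 25, 2096 → January 25, 2097: 366 days (2096 is a leap year).
January 25, 2097 → January 25, 2098: 365 days.
Within January 2098: 31 − 25 = 6 days.
Total: 737 days.
737 mod 7 = 2, so 2 days before Friday is Wednesday.

Wednesday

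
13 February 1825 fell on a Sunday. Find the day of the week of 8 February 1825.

Tuesday

Count forward from the earlier date (February 8, 1825) to the later (February 13, 1825):
Within February 1825: 13 − 8 = 5 days.
5 mod 7 = 5, so 5 days before Sunday is Tuesday.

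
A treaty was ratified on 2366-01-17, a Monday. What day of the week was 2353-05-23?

Count forward from the earlier date (May 23, 2353) to the later (January 17, 2366):
Day-of-year of May 23, 2353: 143.
Day-of-year of January 17, 2366: 17.
2353 has 365 days, so 365 − 143 = 222 days remain in 2353.
Full years 2354–2365: 9 common + 3 leap = 9×365 + 3×366 = 4383 days.
Total: 222 + 4383 + 17 = 4622 days.
4622 mod 7 = 2, so 2 days before Monday is Saturday.

Saturday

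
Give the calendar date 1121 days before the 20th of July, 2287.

the 24th of June, 2284

Count 1121 days before July 20, 2287:
June 24, 2284 → June 24, 2285: 365 days.
June 24, 2285 → June 24, 2286: 365 days.
June 24, 2286 → June 24, 2287: 365 days.
June 2287: 30 − 24 = 6 days remain.
July 1–20, 2287: 20 days.
Residual: 26 days.
Total: 1121 days.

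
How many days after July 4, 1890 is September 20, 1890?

78

July 1890: 31 − 4 = 27 days remain.
Then August (31): 31 days.
September 1–20, 1890: 20 days.
Total: 27 + 31 + 20 = 78 days.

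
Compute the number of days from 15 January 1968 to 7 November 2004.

From January 15, 1968 to January 15, 2004: 36 years, of which 9 contain a Feb 29 — 27×365 + 9×366 = 13149 days.
(2000 is a leap year (divisible by 400).)
January 2004: 31 − 15 = 16 days remain.
Then 9 full months totalling 274 days.
November 1–7, 2004: 7 days.
Residual: 297 days.
Total: 13446 days.

13446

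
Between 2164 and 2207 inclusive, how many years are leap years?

Years divisible by 4 in [2164, 2207]: 2164, 2168, 2172, 2176, 2180, 2184, 2188, 2192, 2196, 2200, 2204.
Of these, 2200 is divisible by 100 but not 400, so not leap.
Leap years: 11 − 1 = 10.

10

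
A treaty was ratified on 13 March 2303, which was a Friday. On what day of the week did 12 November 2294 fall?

Count forward from the earlier date (November 12, 2294) to the later (March 13, 2303):
From November 12, 2294 to November 12, 2302: 8 years, of which 1 contains a Feb 29 — 7×365 + 1×366 = 2921 days.
(2300 is not a leap year (divisible by 100 but not 400).)
November 2302: 30 − 12 = 18 days remain.
Then December (31), January (31), February 2303 (28): 31 + 31 + 28 = 90 days.
March 1–13, 2303: 13 days.
Residual: 121 days.
Total: 3042 days.
3042 mod 7 = 4, so 4 days before Friday is Monday.

Monday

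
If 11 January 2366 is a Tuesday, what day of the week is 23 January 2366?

Within January 2366: 23 − 11 = 12 days.
12 mod 7 = 5, so 5 days after Tuesday is Sunday.

Sunday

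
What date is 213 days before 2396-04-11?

2395-09-11

Count 213 days before April 11, 2396:
September 2395: 30 − 11 = 19 days remain.
Then October (31), November (30), December (31), January (31), February 2396 (29), March (31): 31 + 30 + 31 + 31 + 29 + 31 = 183 days.
April 1–11, 2396: 11 days.
Total: 19 + 183 + 11 = 213 days.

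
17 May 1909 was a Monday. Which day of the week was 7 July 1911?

May 1909: 31 − 17 = 14 days remain.
Then 25 full months totalling 760 days.
July 1–7, 1911: 7 days.
Total: 14 + 760 + 7 = 781 days.
781 mod 7 = 4, so 4 days after Monday is Friday.

Friday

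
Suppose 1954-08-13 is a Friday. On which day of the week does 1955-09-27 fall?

Day-of-year of August 13, 1954: 225.
Day-of-year of September 27, 1955: 270.
1954 has 365 days, so 365 − 225 = 140 days remain in 1954.
Total: 140 + 270 = 410 days.
410 mod 7 = 4, so 4 days after Friday is Tuesday.

Tuesday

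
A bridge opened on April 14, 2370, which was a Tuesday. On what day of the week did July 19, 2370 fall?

Sunday

April 2370: 30 − 14 = 16 days remain.
Then May (31), June (30): 31 + 30 = 61 days.
July 1–19, 2370: 19 days.
Total: 16 + 61 + 19 = 96 days.
96 mod 7 = 5, so 5 days after Tuesday is Sunday.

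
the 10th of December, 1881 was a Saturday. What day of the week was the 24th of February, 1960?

Wednesday

Day-of-year of December 10, 1881: 344.
Day-of-year of February 24, 1960: 55.
1881 has 365 days, so 365 − 344 = 21 days remain in 1881.
Full years 1882–1959: 60 common + 18 leap = 60×365 + 18×366 = 28488 days.
Total: 21 + 28488 + 55 = 28564 days.
28564 mod 7 = 4, so 4 days after Saturday is Wednesday.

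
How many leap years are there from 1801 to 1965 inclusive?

Years divisible by 4: 1804, 1808, …, 1964 — 41 in all.
Of these, 1900 is divisible by 100 but not 400, so not leap.
Leap years: 41 − 1 = 40.

40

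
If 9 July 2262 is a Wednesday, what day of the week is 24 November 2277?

Saturday

Day-of-year of July 9, 2262: 190.
Day-of-year of November 24, 2277: 328.
2262 has 365 days, so 365 − 190 = 175 days remain in 2262.
Full years 2263–2276: 10 common + 4 leap = 10×365 + 4×366 = 5114 days.
Total: 175 + 5114 + 328 = 5617 days.
5617 mod 7 = 3, so 3 days after Wednesday is Saturday.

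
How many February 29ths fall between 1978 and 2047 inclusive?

17

Years divisible by 4: 1980, 1984, …, 2044 — 17 in all.
2000 is divisible by 400, so still leap.
No century exceptions apply. Count: 17.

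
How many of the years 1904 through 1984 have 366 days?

21

Years divisible by 4: 1904, 1908, …, 1984 — 21 in all.
No century exceptions apply. Count: 21.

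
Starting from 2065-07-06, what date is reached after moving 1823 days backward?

2060-07-09

Count 1823 days before July 6, 2065:
Day-of-year of July 9, 2060: 191.
Day-of-year of July 6, 2065: 187.
2060 has 366 days, so 366 − 191 = 175 days remain in 2060.
Full years: 2061: 365; 2062: 365; 2063: 365; 2064: 366. Sum = 1461.
Total: 175 + 1461 + 187 = 1823 days.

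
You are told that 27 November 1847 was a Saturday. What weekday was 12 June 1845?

Thursday

Count forward from the earlier date (June 12, 1845) to the later (November 27, 1847):
Day-of-year of June 12, 1845: 163.
Day-of-year of November 27, 1847: 331.
1845 has 365 days, so 365 − 163 = 202 days remain in 1845.
Full years: 1846: 365. Sum = 365.
Total: 202 + 365 + 331 = 898 days.
898 mod 7 = 2, so 2 days before Saturday is Thursday.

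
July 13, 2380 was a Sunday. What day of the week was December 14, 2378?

Count forward from the earlier date (December 14, 2378) to the later (July 13, 2380):
Day-of-year of December 14, 2378: 348.
Day-of-year of July 13, 2380: 195.
2378 has 365 days, so 365 − 348 = 17 days remain in 2378.
Full years: 2379: 365. Sum = 365.
Total: 17 + 365 + 195 = 577 days.
577 mod 7 = 3, so 3 days before Sunday is Thursday.

Thursday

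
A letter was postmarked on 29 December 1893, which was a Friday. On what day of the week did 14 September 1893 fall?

Thursday

Count forward from the earlier date (September 14, 1893) to the later (December 29, 1893):
September 1893: 30 − 14 = 16 days remain.
Then October (31), November (30): 31 + 30 = 61 days.
December 1–29, 1893: 29 days.
Total: 16 + 61 + 29 = 106 days.
106 mod 7 = 1, so 1 day before Friday is Thursday.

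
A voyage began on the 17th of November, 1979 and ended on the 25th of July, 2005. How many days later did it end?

Day-of-year of November 17, 1979: 321.
Day-of-year of July 25, 2005: 206.
1979 has 365 days, so 365 − 321 = 44 days remain in 1979.
Full years 1980–2004: 18 common + 7 leap = 18×365 + 7×366 = 9132 days.
Total: 44 + 9132 + 206 = 9382 days.

9382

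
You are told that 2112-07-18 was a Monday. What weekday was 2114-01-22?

Monday

Day-of-year of July 18, 2112: 200.
Day-of-year of January 22, 2114: 22.
2112 has 366 days, so 366 − 200 = 166 days remain in 2112.
Full years: 2113: 365. Sum = 365.
Total: 166 + 365 + 22 = 553 days.
553 is a multiple of 7, so 2114-01-22 falls on the same weekday: Monday.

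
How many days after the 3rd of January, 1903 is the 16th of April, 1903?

103

January 1903: 31 − 3 = 28 days remain.
Then February 1903 (28), March (31): 28 + 31 = 59 days.
April 1–16, 1903: 16 days.
Total: 28 + 59 + 16 = 103 days.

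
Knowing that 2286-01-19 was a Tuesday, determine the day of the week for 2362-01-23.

From January 19, 2286 to January 19, 2362: 76 years, of which 18 contain a Feb 29 — 58×365 + 18×366 = 27758 days.
(2300 is not a leap year (divisible by 100 but not 400).)
Within January 2362: 23 − 19 = 4 days.
Total: 27762 days.
27762 is a multiple of 7, so 2362-01-23 falls on the same weekday: Tuesday.

Tuesday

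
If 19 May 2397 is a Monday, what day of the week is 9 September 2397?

May 2397: 31 − 19 = 12 days remain.
Then June (30), July (31), August (31): 30 + 31 + 31 = 92 days.
September 1–9, 2397: 9 days.
Total: 12 + 92 + 9 = 113 days.
113 mod 7 = 1, so 1 day after Monday is Tuesday.

Tuesday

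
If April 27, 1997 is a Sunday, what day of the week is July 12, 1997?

April 1997: 30 − 27 = 3 days remain.
Then May (31), June (30): 31 + 30 = 61 days.
July 1–12, 1997: 12 days.
Total: 3 + 61 + 12 = 76 days.
76 mod 7 = 6, so 6 days after Sunday is Saturday.

Saturday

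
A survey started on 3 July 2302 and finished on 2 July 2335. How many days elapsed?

From July 3, 2302 to July 3, 2334: 32 years, of which 8 contain a Feb 29 — 24×365 + 8×366 = 11688 days.
July 2334: 31 − 3 = 28 days remain.
Then 11 full months totalling 334 days.
July 1–2, 2335: 2 days.
Residual: 364 days.
Total: 12052 days.

12052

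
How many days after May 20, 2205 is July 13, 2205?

54

May 2205: 31 − 20 = 11 days remain.
Then June (30): 30 days.
July 1–13, 2205: 13 days.
Total: 11 + 30 + 13 = 54 days.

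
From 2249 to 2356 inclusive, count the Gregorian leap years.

26

Years divisible by 4: 2252, 2256, …, 2356 — 27 in all.
Of these, 2300 is divisible by 100 but not 400, so not leap.
Leap years: 27 − 1 = 26.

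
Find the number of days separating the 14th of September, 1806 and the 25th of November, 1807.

Day-of-year of September 14, 1806: 257.
Day-of-year of November 25, 1807: 329.
1806 has 365 days, so 365 − 257 = 108 days remain in 1806.
Total: 108 + 329 = 437 days.

437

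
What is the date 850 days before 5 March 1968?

6 November 1965

Count 850 days before March 5, 1968:
November 6, 1965 → November 6, 1966: 365 days.
November 6, 1966 → November 6, 1967: 365 days.
November 1967: 30 − 6 = 24 days remain.
Then December (31), January (31), February 1968 (29): 31 + 31 + 29 = 91 days.
March 1–5, 1968: 5 days.
Residual: 120 days.
Total: 850 days.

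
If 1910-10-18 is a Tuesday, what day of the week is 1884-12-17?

Wednesday

Count forward from the earlier date (December 17, 1884) to the later (October 18, 1910):
Day-of-year of December 17, 1884: 352.
Day-of-year of October 18, 1910: 291.
1884 has 366 days, so 366 − 352 = 14 days remain in 1884.
Full years 1885–1909: 20 common + 5 leap = 20×365 + 5×366 = 9130 days.
Total: 14 + 9130 + 291 = 9435 days.
9435 mod 7 = 6, so 6 days before Tuesday is Wednesday.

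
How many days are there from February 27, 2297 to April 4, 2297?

February 2297: 28 − 27 = 1 day remains (2297 is not a leap year, so February has 28 days).
Then March (31): 31 days.
April 1–4, 2297: 4 days.
Total: 1 + 31 + 4 = 36 days.

36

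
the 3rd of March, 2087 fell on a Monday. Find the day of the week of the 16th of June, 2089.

March 3, 2087 → March 3, 2088: 366 days (2088 is a leap year).
March 3, 2088 → March 3, 2089: 365 days.
March 2089: 31 − 3 = 28 days remain.
Then April (30), May (31): 30 + 31 = 61 days.
June 1–16, 2089: 16 days.
Residual: 105 days.
Total: 836 days.
836 mod 7 = 3, so 3 days after Monday is Thursday.

Thursday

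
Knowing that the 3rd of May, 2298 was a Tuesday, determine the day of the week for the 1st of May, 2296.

Count forward from the earlier date (May 1, 2296) to the later (May 3, 2298):
May 2296: 31 − 1 = 30 days remain.
Then 23 full months totalling 699 days.
May 1–3, 2298: 3 days.
Total: 30 + 699 + 3 = 732 days.
732 mod 7 = 4, so 4 days before Tuesday is Friday.

Friday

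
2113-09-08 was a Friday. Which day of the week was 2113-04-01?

Count forward from the earlier date (April 1, 2113) to the later (September 8, 2113):
April 2113: 30 − 1 = 29 days remain.
Then May (31), June (30), July (31), August (31): 31 + 30 + 31 + 31 = 123 days.
September 1–8, 2113: 8 days.
Total: 29 + 123 + 8 = 160 days.
160 mod 7 = 6, so 6 days before Friday is Saturday.

Saturday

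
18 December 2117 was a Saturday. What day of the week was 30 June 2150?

Day-of-year of December 18, 2117: 352.
Day-of-year of June 30, 2150: 181.
2117 has 365 days, so 365 − 352 = 13 days remain in 2117.
Full years 2118–2149: 24 common + 8 leap = 24×365 + 8×366 = 11688 days.
Total: 13 + 11688 + 181 = 11882 days.
11882 mod 7 = 3, so 3 days after Saturday is Tuesday.

Tuesday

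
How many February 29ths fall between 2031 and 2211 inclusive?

43

Years divisible by 4: 2032, 2036, …, 2208 — 45 in all.
Of these, 2100, 2200 are divisible by 100 but not 400, so not leap.
Leap years: 45 − 2 = 43.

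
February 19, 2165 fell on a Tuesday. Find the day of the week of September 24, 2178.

From February 19, 2165 to February 19, 2178: 13 years, of which 3 contain a Feb 29 — 10×365 + 3×366 = 4748 days.
February 2178: 28 − 19 = 9 days remain (2178 is not a leap year, so February has 28 days).
Then March (31), April (30), May (31), June (30), July (31), August (31): 31 + 30 + 31 + 30 + 31 + 31 = 184 days.
September 1–24, 2178: 24 days.
Residual: 217 days.
Total: 4965 days.
4965 mod 7 = 2, so 2 days after Tuesday is Thursday.

Thursday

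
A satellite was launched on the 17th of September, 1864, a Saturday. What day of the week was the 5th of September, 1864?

Count forward from the earlier date (September 5, 1864) to the later (September 17, 1864):
Within September 1864: 17 − 5 = 12 days.
12 mod 7 = 5, so 5 days before Saturday is Monday.

Monday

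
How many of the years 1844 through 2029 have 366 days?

46

Years divisible by 4: 1844, 1848, …, 2028 — 47 in all.
Of these, 1900 is divisible by 100 but not 400, so not leap.
2000 is divisible by 400, so still leap.
Leap years: 47 − 1 = 46.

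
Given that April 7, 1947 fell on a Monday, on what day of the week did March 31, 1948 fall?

Wednesday

April 1947: 30 − 7 = 23 days remain.
Then 10 full months totalling 305 days.
March 1–31, 1948: 31 days.
Total: 23 + 305 + 31 = 359 days.
359 mod 7 = 2, so 2 days after Monday is Wednesday.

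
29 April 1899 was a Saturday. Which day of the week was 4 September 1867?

Wednesday

Count forward from the earlier date (September 4, 1867) to the later (April 29, 1899):
From September 4, 1867 to September 4, 1898: 31 years, of which 8 contain a Feb 29 — 23×365 + 8×366 = 11323 days.
September 1898: 30 − 4 = 26 days remain.
Then October (31), November (30), December (31), January (31), February 1899 (28), March (31): 31 + 30 + 31 + 31 + 28 + 31 = 182 days.
April 1–29, 1899: 29 days.
Residual: 237 days.
Total: 11560 days.
11560 mod 7 = 3, so 3 days before Saturday is Wednesday.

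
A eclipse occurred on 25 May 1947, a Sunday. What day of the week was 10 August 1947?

Sunday

May 1947: 31 − 25 = 6 days remain.
Then June (30), July (31): 30 + 31 = 61 days.
August 1–10, 1947: 10 days.
Total: 6 + 61 + 10 = 77 days.
77 is a multiple of 7, so 10 August 1947 falls on the same weekday: Sunday.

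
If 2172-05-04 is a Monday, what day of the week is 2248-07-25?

From May 4, 2172 to May 4, 2248: 76 years, of which 18 contain a Feb 29 — 58×365 + 18×366 = 27758 days.
(2200 is not a leap year (divisible by 100 but not 400).)
May 2248: 31 − 4 = 27 days remain.
Then June (30): 30 days.
July 1–25, 2248: 25 days.
Residual: 82 days.
Total: 27840 days.
27840 mod 7 = 1, so 1 day after Monday is Tuesday.

Tuesday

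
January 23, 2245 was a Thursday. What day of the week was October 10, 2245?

January 2245: 31 − 23 = 8 days remain.
Then February 2245 (28), March (31), April (30), May (31), June (30), July (31), August (31), September (30): 28 + 31 + 30 + 31 + 30 + 31 + 31 + 30 = 242 days.
October 1–10, 2245: 10 days.
Total: 8 + 242 + 10 = 260 days.
260 mod 7 = 1, so 1 day after Thursday is Friday.

Friday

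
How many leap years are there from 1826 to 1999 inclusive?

42

Years divisible by 4: 1828, 1832, …, 1996 — 43 in all.
Of these, 1900 is divisible by 100 but not 400, so not leap.
Leap years: 43 − 1 = 42.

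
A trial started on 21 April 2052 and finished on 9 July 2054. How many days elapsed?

April 21, 2052 → April 21, 2053: 365 days.
April 21, 2053 → April 21, 2054: 365 days.
April 2054: 30 − 21 = 9 days remain.
Then May (31), June (30): 31 + 30 = 61 days.
July 1–9, 2054: 9 days.
Residual: 79 days.
Total: 809 days.

809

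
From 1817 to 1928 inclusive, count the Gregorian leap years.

Years divisible by 4: 1820, 1824, …, 1928 — 28 in all.
Of these, 1900 is divisible by 100 but not 400, so not leap.
Leap years: 28 − 1 = 27.

27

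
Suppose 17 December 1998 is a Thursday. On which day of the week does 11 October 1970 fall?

Sunday

Count forward from the earlier date (October 11, 1970) to the later (December 17, 1998):
Day-of-year of October 11, 1970: 284.
Day-of-year of December 17, 1998: 351.
1970 has 365 days, so 365 − 284 = 81 days remain in 1970.
Full years 1971–1997: 20 common + 7 leap = 20×365 + 7×366 = 9862 days.
Total: 81 + 9862 + 351 = 10294 days.
10294 mod 7 = 4, so 4 days before Thursday is Sunday.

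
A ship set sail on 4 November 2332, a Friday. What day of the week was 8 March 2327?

Tuesday

Count forward from the earlier date (March 8, 2327) to the later (November 4, 2332):
Day-of-year of March 8, 2327: 67.
Day-of-year of November 4, 2332: 309.
2327 has 365 days, so 365 − 67 = 298 days remain in 2327.
Full years: 2328: 366; 2329: 365; 2330: 365; 2331: 365. Sum = 1461.
Total: 298 + 1461 + 309 = 2068 days.
2068 mod 7 = 3, so 3 days before Friday is Tuesday.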